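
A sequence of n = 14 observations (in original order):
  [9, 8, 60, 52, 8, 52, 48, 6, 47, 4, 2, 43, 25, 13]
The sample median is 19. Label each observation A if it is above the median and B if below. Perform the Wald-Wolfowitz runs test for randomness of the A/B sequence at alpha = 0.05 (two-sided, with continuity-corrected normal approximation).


Step 1: Compute median = 19; label A = above, B = below.
Labels in order: BBAABAABABBAAB  (n_A = 7, n_B = 7)
Step 2: Count runs R = 9.
Step 3: Under H0 (random ordering), E[R] = 2*n_A*n_B/(n_A+n_B) + 1 = 2*7*7/14 + 1 = 8.0000.
        Var[R] = 2*n_A*n_B*(2*n_A*n_B - n_A - n_B) / ((n_A+n_B)^2 * (n_A+n_B-1)) = 8232/2548 = 3.2308.
        SD[R] = 1.7974.
Step 4: Continuity-corrected z = (R - 0.5 - E[R]) / SD[R] = (9 - 0.5 - 8.0000) / 1.7974 = 0.2782.
Step 5: Two-sided p-value via normal approximation = 2*(1 - Phi(|z|)) = 0.780879.
Step 6: alpha = 0.05. fail to reject H0.

R = 9, z = 0.2782, p = 0.780879, fail to reject H0.


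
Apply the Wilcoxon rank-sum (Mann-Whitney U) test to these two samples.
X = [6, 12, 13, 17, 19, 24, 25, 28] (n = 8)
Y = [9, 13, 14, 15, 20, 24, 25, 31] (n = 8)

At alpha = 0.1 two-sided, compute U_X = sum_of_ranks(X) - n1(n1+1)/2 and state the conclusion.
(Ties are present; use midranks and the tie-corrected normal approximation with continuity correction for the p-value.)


Step 1: Combine and sort all 16 observations; assign midranks.
sorted (value, group): (6,X), (9,Y), (12,X), (13,X), (13,Y), (14,Y), (15,Y), (17,X), (19,X), (20,Y), (24,X), (24,Y), (25,X), (25,Y), (28,X), (31,Y)
ranks: 6->1, 9->2, 12->3, 13->4.5, 13->4.5, 14->6, 15->7, 17->8, 19->9, 20->10, 24->11.5, 24->11.5, 25->13.5, 25->13.5, 28->15, 31->16
Step 2: Rank sum for X: R1 = 1 + 3 + 4.5 + 8 + 9 + 11.5 + 13.5 + 15 = 65.5.
Step 3: U_X = R1 - n1(n1+1)/2 = 65.5 - 8*9/2 = 65.5 - 36 = 29.5.
       U_Y = n1*n2 - U_X = 64 - 29.5 = 34.5.
Step 4: Ties are present, so use the tie-corrected normal approximation (with continuity correction) for the p-value.
Step 5: p-value = 0.833272; compare to alpha = 0.1. fail to reject H0.

U_X = 29.5, p = 0.833272, fail to reject H0 at alpha = 0.1.


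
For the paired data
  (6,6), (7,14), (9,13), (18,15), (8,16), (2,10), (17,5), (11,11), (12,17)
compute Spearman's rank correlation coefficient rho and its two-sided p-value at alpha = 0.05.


Step 1: Rank x and y separately (midranks; no ties here).
rank(x): 6->2, 7->3, 9->5, 18->9, 8->4, 2->1, 17->8, 11->6, 12->7
rank(y): 6->2, 14->6, 13->5, 15->7, 16->8, 10->3, 5->1, 11->4, 17->9
Step 2: d_i = R_x(i) - R_y(i); compute d_i^2.
  (2-2)^2=0, (3-6)^2=9, (5-5)^2=0, (9-7)^2=4, (4-8)^2=16, (1-3)^2=4, (8-1)^2=49, (6-4)^2=4, (7-9)^2=4
sum(d^2) = 90.
Step 3: rho = 1 - 6*90 / (9*(9^2 - 1)) = 1 - 540/720 = 0.250000.
Step 4: Under H0, t = rho * sqrt((n-2)/(1-rho^2)) = 0.6831 ~ t(7).
Step 5: Two-sided p-value from the t-distribution with 7 df = 0.516490.
Step 6: alpha = 0.05. fail to reject H0.

rho = 0.2500, p = 0.516490, fail to reject H0 at alpha = 0.05.


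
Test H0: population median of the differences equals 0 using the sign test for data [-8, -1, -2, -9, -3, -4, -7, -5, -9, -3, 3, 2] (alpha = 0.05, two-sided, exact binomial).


Step 1: Discard zero differences. Original n = 12; n_eff = number of nonzero differences = 12.
Nonzero differences (with sign): -8, -1, -2, -9, -3, -4, -7, -5, -9, -3, +3, +2
Step 2: Count signs: positive = 2, negative = 10.
Step 3: Under H0: P(positive) = 0.5, so the number of positives S ~ Bin(12, 0.5).
Step 4: Two-sided exact p-value = sum of Bin(12,0.5) probabilities at or below the observed probability = 0.038574.
Step 5: alpha = 0.05. reject H0.

n_eff = 12, pos = 2, neg = 10, p = 0.038574, reject H0.


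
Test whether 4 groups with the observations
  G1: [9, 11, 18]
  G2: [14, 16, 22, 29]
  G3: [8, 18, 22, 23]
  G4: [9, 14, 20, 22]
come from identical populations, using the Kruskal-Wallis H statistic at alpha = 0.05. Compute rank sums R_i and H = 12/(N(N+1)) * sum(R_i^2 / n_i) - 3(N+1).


Step 1: Combine all N = 15 observations and assign midranks.
sorted (value, group, rank): (8,G3,1), (9,G1,2.5), (9,G4,2.5), (11,G1,4), (14,G2,5.5), (14,G4,5.5), (16,G2,7), (18,G1,8.5), (18,G3,8.5), (20,G4,10), (22,G2,12), (22,G3,12), (22,G4,12), (23,G3,14), (29,G2,15)
Step 2: Sum ranks within each group.
R_1 = 15 (n_1 = 3)
R_2 = 39.5 (n_2 = 4)
R_3 = 35.5 (n_3 = 4)
R_4 = 30 (n_4 = 4)
Step 3: H = 12/(N(N+1)) * sum(R_i^2/n_i) - 3(N+1)
     = 12/(15*16) * (15^2/3 + 39.5^2/4 + 35.5^2/4 + 30^2/4) - 3*16
     = 0.050000 * 1005.12 - 48
     = 2.256250.
Step 4: Ties present; correction factor C = 1 - 42/(15^3 - 15) = 0.987500. Corrected H = 2.256250 / 0.987500 = 2.284810.
Step 5: Under H0, H ~ chi^2(3); p-value = 0.515437.
Step 6: alpha = 0.05. fail to reject H0.

H = 2.2848, df = 3, p = 0.515437, fail to reject H0.


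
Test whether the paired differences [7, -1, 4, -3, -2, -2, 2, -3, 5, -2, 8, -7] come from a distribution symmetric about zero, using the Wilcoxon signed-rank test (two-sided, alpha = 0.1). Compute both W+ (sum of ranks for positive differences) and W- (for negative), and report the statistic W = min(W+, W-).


Step 1: Drop any zero differences (none here) and take |d_i|.
|d| = [7, 1, 4, 3, 2, 2, 2, 3, 5, 2, 8, 7]
Step 2: Midrank |d_i| (ties get averaged ranks).
ranks: |7|->10.5, |1|->1, |4|->8, |3|->6.5, |2|->3.5, |2|->3.5, |2|->3.5, |3|->6.5, |5|->9, |2|->3.5, |8|->12, |7|->10.5
Step 3: Attach original signs; sum ranks with positive sign and with negative sign.
W+ = 10.5 + 8 + 3.5 + 9 + 12 = 43
W- = 1 + 6.5 + 3.5 + 3.5 + 6.5 + 3.5 + 10.5 = 35
(Check: W+ + W- = 78 should equal n(n+1)/2 = 78.)
Step 4: Test statistic W = min(W+, W-) = 35.
Step 5: Ties in |d|, so use the tie-corrected normal approximation.
        E[W] = n(n+1)/4 = 12*13/4 = 39.
        Tie groups: |d|=2 (t=4), |d|=3 (t=2), |d|=7 (t=2); sum(t^3 - t) = 72.
        Var[W] = n(n+1)(2n+1)/24 - sum(t^3-t)/48 = 3900/24 - 72/48 = 161.
        z = (W - E[W]) / sqrt(Var[W]) = (35 - 39) / 12.6886 = -0.3152.
        Two-sided p = 2*Phi(z) = 0.752576.
Step 6: alpha = 0.1. fail to reject H0.

W+ = 43, W- = 35, W = min = 35, p = 0.752576, fail to reject H0.


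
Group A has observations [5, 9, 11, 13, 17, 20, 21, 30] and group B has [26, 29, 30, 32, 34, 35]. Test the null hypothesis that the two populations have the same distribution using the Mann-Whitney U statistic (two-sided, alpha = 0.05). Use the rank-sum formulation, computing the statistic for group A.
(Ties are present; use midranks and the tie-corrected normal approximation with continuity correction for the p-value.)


Step 1: Combine and sort all 14 observations; assign midranks.
sorted (value, group): (5,X), (9,X), (11,X), (13,X), (17,X), (20,X), (21,X), (26,Y), (29,Y), (30,X), (30,Y), (32,Y), (34,Y), (35,Y)
ranks: 5->1, 9->2, 11->3, 13->4, 17->5, 20->6, 21->7, 26->8, 29->9, 30->10.5, 30->10.5, 32->12, 34->13, 35->14
Step 2: Rank sum for X: R1 = 1 + 2 + 3 + 4 + 5 + 6 + 7 + 10.5 = 38.5.
Step 3: U_X = R1 - n1(n1+1)/2 = 38.5 - 8*9/2 = 38.5 - 36 = 2.5.
       U_Y = n1*n2 - U_X = 48 - 2.5 = 45.5.
Step 4: Ties are present, so use the tie-corrected normal approximation (with continuity correction) for the p-value.
Step 5: p-value = 0.006646; compare to alpha = 0.05. reject H0.

U_X = 2.5, p = 0.006646, reject H0 at alpha = 0.05.


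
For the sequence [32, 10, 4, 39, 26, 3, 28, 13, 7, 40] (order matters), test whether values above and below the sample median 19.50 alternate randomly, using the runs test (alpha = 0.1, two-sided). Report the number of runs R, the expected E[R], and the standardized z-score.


Step 1: Compute median = 19.50; label A = above, B = below.
Labels in order: ABBAABABBA  (n_A = 5, n_B = 5)
Step 2: Count runs R = 7.
Step 3: Under H0 (random ordering), E[R] = 2*n_A*n_B/(n_A+n_B) + 1 = 2*5*5/10 + 1 = 6.0000.
        Var[R] = 2*n_A*n_B*(2*n_A*n_B - n_A - n_B) / ((n_A+n_B)^2 * (n_A+n_B-1)) = 2000/900 = 2.2222.
        SD[R] = 1.4907.
Step 4: Continuity-corrected z = (R - 0.5 - E[R]) / SD[R] = (7 - 0.5 - 6.0000) / 1.4907 = 0.3354.
Step 5: Two-sided p-value via normal approximation = 2*(1 - Phi(|z|)) = 0.737316.
Step 6: alpha = 0.1. fail to reject H0.

R = 7, z = 0.3354, p = 0.737316, fail to reject H0.


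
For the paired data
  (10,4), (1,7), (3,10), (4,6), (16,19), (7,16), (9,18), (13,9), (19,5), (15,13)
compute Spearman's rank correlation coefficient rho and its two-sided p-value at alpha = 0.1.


Step 1: Rank x and y separately (midranks; no ties here).
rank(x): 10->6, 1->1, 3->2, 4->3, 16->9, 7->4, 9->5, 13->7, 19->10, 15->8
rank(y): 4->1, 7->4, 10->6, 6->3, 19->10, 16->8, 18->9, 9->5, 5->2, 13->7
Step 2: d_i = R_x(i) - R_y(i); compute d_i^2.
  (6-1)^2=25, (1-4)^2=9, (2-6)^2=16, (3-3)^2=0, (9-10)^2=1, (4-8)^2=16, (5-9)^2=16, (7-5)^2=4, (10-2)^2=64, (8-7)^2=1
sum(d^2) = 152.
Step 3: rho = 1 - 6*152 / (10*(10^2 - 1)) = 1 - 912/990 = 0.078788.
Step 4: Under H0, t = rho * sqrt((n-2)/(1-rho^2)) = 0.2235 ~ t(8).
Step 5: Two-sided p-value from the t-distribution with 8 df = 0.828717.
Step 6: alpha = 0.1. fail to reject H0.

rho = 0.0788, p = 0.828717, fail to reject H0 at alpha = 0.1.


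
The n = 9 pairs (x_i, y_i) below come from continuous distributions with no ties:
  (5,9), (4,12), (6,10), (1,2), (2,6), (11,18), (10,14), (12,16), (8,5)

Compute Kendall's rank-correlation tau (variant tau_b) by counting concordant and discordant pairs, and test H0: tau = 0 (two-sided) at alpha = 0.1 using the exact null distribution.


Step 1: Enumerate the 36 unordered pairs (i,j) with i<j and classify each by sign(x_j-x_i) * sign(y_j-y_i).
  (1,2):dx=-1,dy=+3->D; (1,3):dx=+1,dy=+1->C; (1,4):dx=-4,dy=-7->C; (1,5):dx=-3,dy=-3->C
  (1,6):dx=+6,dy=+9->C; (1,7):dx=+5,dy=+5->C; (1,8):dx=+7,dy=+7->C; (1,9):dx=+3,dy=-4->D
  (2,3):dx=+2,dy=-2->D; (2,4):dx=-3,dy=-10->C; (2,5):dx=-2,dy=-6->C; (2,6):dx=+7,dy=+6->C
  (2,7):dx=+6,dy=+2->C; (2,8):dx=+8,dy=+4->C; (2,9):dx=+4,dy=-7->D; (3,4):dx=-5,dy=-8->C
  (3,5):dx=-4,dy=-4->C; (3,6):dx=+5,dy=+8->C; (3,7):dx=+4,dy=+4->C; (3,8):dx=+6,dy=+6->C
  (3,9):dx=+2,dy=-5->D; (4,5):dx=+1,dy=+4->C; (4,6):dx=+10,dy=+16->C; (4,7):dx=+9,dy=+12->C
  (4,8):dx=+11,dy=+14->C; (4,9):dx=+7,dy=+3->C; (5,6):dx=+9,dy=+12->C; (5,7):dx=+8,dy=+8->C
  (5,8):dx=+10,dy=+10->C; (5,9):dx=+6,dy=-1->D; (6,7):dx=-1,dy=-4->C; (6,8):dx=+1,dy=-2->D
  (6,9):dx=-3,dy=-13->C; (7,8):dx=+2,dy=+2->C; (7,9):dx=-2,dy=-9->C; (8,9):dx=-4,dy=-11->C
Step 2: C = 29, D = 7, total pairs = 36.
Step 3: tau = (C - D)/(n(n-1)/2) = (29 - 7)/36 = 0.611111.
Step 4: Exact two-sided p-value (enumerate n! = 362880 permutations of y under H0): p = 0.024741.
Step 5: alpha = 0.1. reject H0.

tau_b = 0.6111 (C=29, D=7), p = 0.024741, reject H0.


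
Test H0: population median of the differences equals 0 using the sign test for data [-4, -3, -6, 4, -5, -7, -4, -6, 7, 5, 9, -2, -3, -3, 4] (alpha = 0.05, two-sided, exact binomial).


Step 1: Discard zero differences. Original n = 15; n_eff = number of nonzero differences = 15.
Nonzero differences (with sign): -4, -3, -6, +4, -5, -7, -4, -6, +7, +5, +9, -2, -3, -3, +4
Step 2: Count signs: positive = 5, negative = 10.
Step 3: Under H0: P(positive) = 0.5, so the number of positives S ~ Bin(15, 0.5).
Step 4: Two-sided exact p-value = sum of Bin(15,0.5) probabilities at or below the observed probability = 0.301758.
Step 5: alpha = 0.05. fail to reject H0.

n_eff = 15, pos = 5, neg = 10, p = 0.301758, fail to reject H0.


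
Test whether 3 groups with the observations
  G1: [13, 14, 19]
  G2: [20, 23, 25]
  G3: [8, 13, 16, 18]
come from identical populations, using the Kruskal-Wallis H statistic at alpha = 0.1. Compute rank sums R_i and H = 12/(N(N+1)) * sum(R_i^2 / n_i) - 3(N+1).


Step 1: Combine all N = 10 observations and assign midranks.
sorted (value, group, rank): (8,G3,1), (13,G1,2.5), (13,G3,2.5), (14,G1,4), (16,G3,5), (18,G3,6), (19,G1,7), (20,G2,8), (23,G2,9), (25,G2,10)
Step 2: Sum ranks within each group.
R_1 = 13.5 (n_1 = 3)
R_2 = 27 (n_2 = 3)
R_3 = 14.5 (n_3 = 4)
Step 3: H = 12/(N(N+1)) * sum(R_i^2/n_i) - 3(N+1)
     = 12/(10*11) * (13.5^2/3 + 27^2/3 + 14.5^2/4) - 3*11
     = 0.109091 * 356.312 - 33
     = 5.870455.
Step 4: Ties present; correction factor C = 1 - 6/(10^3 - 10) = 0.993939. Corrected H = 5.870455 / 0.993939 = 5.906250.
Step 5: Under H0, H ~ chi^2(2); p-value = 0.052176.
Step 6: alpha = 0.1. reject H0.

H = 5.9062, df = 2, p = 0.052176, reject H0.


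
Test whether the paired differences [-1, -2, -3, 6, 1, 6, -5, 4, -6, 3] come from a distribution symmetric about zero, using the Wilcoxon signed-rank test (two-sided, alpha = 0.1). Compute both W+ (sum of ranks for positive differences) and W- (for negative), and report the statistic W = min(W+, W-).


Step 1: Drop any zero differences (none here) and take |d_i|.
|d| = [1, 2, 3, 6, 1, 6, 5, 4, 6, 3]
Step 2: Midrank |d_i| (ties get averaged ranks).
ranks: |1|->1.5, |2|->3, |3|->4.5, |6|->9, |1|->1.5, |6|->9, |5|->7, |4|->6, |6|->9, |3|->4.5
Step 3: Attach original signs; sum ranks with positive sign and with negative sign.
W+ = 9 + 1.5 + 9 + 6 + 4.5 = 30
W- = 1.5 + 3 + 4.5 + 7 + 9 = 25
(Check: W+ + W- = 55 should equal n(n+1)/2 = 55.)
Step 4: Test statistic W = min(W+, W-) = 25.
Step 5: Ties in |d|, so use the tie-corrected normal approximation.
        E[W] = n(n+1)/4 = 10*11/4 = 27.5.
        Tie groups: |d|=1 (t=2), |d|=3 (t=2), |d|=6 (t=3); sum(t^3 - t) = 36.
        Var[W] = n(n+1)(2n+1)/24 - sum(t^3-t)/48 = 2310/24 - 36/48 = 95.5.
        z = (W - E[W]) / sqrt(Var[W]) = (25 - 27.5) / 9.7724 = -0.2558.
        Two-sided p = 2*Phi(z) = 0.798088.
Step 6: alpha = 0.1. fail to reject H0.

W+ = 30, W- = 25, W = min = 25, p = 0.798088, fail to reject H0.


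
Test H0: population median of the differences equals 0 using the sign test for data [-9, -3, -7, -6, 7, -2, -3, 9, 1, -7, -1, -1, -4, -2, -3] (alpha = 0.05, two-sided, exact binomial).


Step 1: Discard zero differences. Original n = 15; n_eff = number of nonzero differences = 15.
Nonzero differences (with sign): -9, -3, -7, -6, +7, -2, -3, +9, +1, -7, -1, -1, -4, -2, -3
Step 2: Count signs: positive = 3, negative = 12.
Step 3: Under H0: P(positive) = 0.5, so the number of positives S ~ Bin(15, 0.5).
Step 4: Two-sided exact p-value = sum of Bin(15,0.5) probabilities at or below the observed probability = 0.035156.
Step 5: alpha = 0.05. reject H0.

n_eff = 15, pos = 3, neg = 12, p = 0.035156, reject H0.


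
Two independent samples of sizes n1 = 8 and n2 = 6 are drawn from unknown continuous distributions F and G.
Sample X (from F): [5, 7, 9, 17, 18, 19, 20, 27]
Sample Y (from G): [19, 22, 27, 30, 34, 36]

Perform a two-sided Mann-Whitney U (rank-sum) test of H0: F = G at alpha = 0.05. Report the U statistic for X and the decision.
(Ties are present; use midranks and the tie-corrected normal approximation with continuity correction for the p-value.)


Step 1: Combine and sort all 14 observations; assign midranks.
sorted (value, group): (5,X), (7,X), (9,X), (17,X), (18,X), (19,X), (19,Y), (20,X), (22,Y), (27,X), (27,Y), (30,Y), (34,Y), (36,Y)
ranks: 5->1, 7->2, 9->3, 17->4, 18->5, 19->6.5, 19->6.5, 20->8, 22->9, 27->10.5, 27->10.5, 30->12, 34->13, 36->14
Step 2: Rank sum for X: R1 = 1 + 2 + 3 + 4 + 5 + 6.5 + 8 + 10.5 = 40.
Step 3: U_X = R1 - n1(n1+1)/2 = 40 - 8*9/2 = 40 - 36 = 4.
       U_Y = n1*n2 - U_X = 48 - 4 = 44.
Step 4: Ties are present, so use the tie-corrected normal approximation (with continuity correction) for the p-value.
Step 5: p-value = 0.011636; compare to alpha = 0.05. reject H0.

U_X = 4, p = 0.011636, reject H0 at alpha = 0.05.


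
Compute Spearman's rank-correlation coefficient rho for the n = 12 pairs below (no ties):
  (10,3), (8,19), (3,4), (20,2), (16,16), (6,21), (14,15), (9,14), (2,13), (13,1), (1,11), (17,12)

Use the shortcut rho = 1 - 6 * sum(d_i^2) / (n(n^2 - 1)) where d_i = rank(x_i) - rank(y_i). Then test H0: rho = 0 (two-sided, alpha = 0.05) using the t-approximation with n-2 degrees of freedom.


Step 1: Rank x and y separately (midranks; no ties here).
rank(x): 10->7, 8->5, 3->3, 20->12, 16->10, 6->4, 14->9, 9->6, 2->2, 13->8, 1->1, 17->11
rank(y): 3->3, 19->11, 4->4, 2->2, 16->10, 21->12, 15->9, 14->8, 13->7, 1->1, 11->5, 12->6
Step 2: d_i = R_x(i) - R_y(i); compute d_i^2.
  (7-3)^2=16, (5-11)^2=36, (3-4)^2=1, (12-2)^2=100, (10-10)^2=0, (4-12)^2=64, (9-9)^2=0, (6-8)^2=4, (2-7)^2=25, (8-1)^2=49, (1-5)^2=16, (11-6)^2=25
sum(d^2) = 336.
Step 3: rho = 1 - 6*336 / (12*(12^2 - 1)) = 1 - 2016/1716 = -0.174825.
Step 4: Under H0, t = rho * sqrt((n-2)/(1-rho^2)) = -0.5615 ~ t(10).
Step 5: Two-sided p-value from the t-distribution with 10 df = 0.586824.
Step 6: alpha = 0.05. fail to reject H0.

rho = -0.1748, p = 0.586824, fail to reject H0 at alpha = 0.05.


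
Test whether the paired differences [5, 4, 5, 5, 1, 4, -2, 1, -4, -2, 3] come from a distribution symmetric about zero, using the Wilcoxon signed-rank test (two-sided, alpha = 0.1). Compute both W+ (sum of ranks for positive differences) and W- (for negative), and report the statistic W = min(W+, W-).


Step 1: Drop any zero differences (none here) and take |d_i|.
|d| = [5, 4, 5, 5, 1, 4, 2, 1, 4, 2, 3]
Step 2: Midrank |d_i| (ties get averaged ranks).
ranks: |5|->10, |4|->7, |5|->10, |5|->10, |1|->1.5, |4|->7, |2|->3.5, |1|->1.5, |4|->7, |2|->3.5, |3|->5
Step 3: Attach original signs; sum ranks with positive sign and with negative sign.
W+ = 10 + 7 + 10 + 10 + 1.5 + 7 + 1.5 + 5 = 52
W- = 3.5 + 7 + 3.5 = 14
(Check: W+ + W- = 66 should equal n(n+1)/2 = 66.)
Step 4: Test statistic W = min(W+, W-) = 14.
Step 5: Ties in |d|, so use the tie-corrected normal approximation.
        E[W] = n(n+1)/4 = 11*12/4 = 33.
        Tie groups: |d|=1 (t=2), |d|=2 (t=2), |d|=4 (t=3), |d|=5 (t=3); sum(t^3 - t) = 60.
        Var[W] = n(n+1)(2n+1)/24 - sum(t^3-t)/48 = 3036/24 - 60/48 = 125.25.
        z = (W - E[W]) / sqrt(Var[W]) = (14 - 33) / 11.1915 = -1.6977.
        Two-sided p = 2*Phi(z) = 0.089562.
Step 6: alpha = 0.1. reject H0.

W+ = 52, W- = 14, W = min = 14, p = 0.089562, reject H0.


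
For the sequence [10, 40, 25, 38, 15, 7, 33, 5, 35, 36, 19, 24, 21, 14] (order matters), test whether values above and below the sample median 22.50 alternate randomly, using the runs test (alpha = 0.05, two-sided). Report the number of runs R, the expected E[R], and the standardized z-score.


Step 1: Compute median = 22.50; label A = above, B = below.
Labels in order: BAAABBABAABABB  (n_A = 7, n_B = 7)
Step 2: Count runs R = 9.
Step 3: Under H0 (random ordering), E[R] = 2*n_A*n_B/(n_A+n_B) + 1 = 2*7*7/14 + 1 = 8.0000.
        Var[R] = 2*n_A*n_B*(2*n_A*n_B - n_A - n_B) / ((n_A+n_B)^2 * (n_A+n_B-1)) = 8232/2548 = 3.2308.
        SD[R] = 1.7974.
Step 4: Continuity-corrected z = (R - 0.5 - E[R]) / SD[R] = (9 - 0.5 - 8.0000) / 1.7974 = 0.2782.
Step 5: Two-sided p-value via normal approximation = 2*(1 - Phi(|z|)) = 0.780879.
Step 6: alpha = 0.05. fail to reject H0.

R = 9, z = 0.2782, p = 0.780879, fail to reject H0.


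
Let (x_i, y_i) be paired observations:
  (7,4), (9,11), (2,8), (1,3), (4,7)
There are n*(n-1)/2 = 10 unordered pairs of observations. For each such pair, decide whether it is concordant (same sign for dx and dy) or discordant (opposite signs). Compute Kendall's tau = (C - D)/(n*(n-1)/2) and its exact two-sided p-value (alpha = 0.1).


Step 1: Enumerate the 10 unordered pairs (i,j) with i<j and classify each by sign(x_j-x_i) * sign(y_j-y_i).
  (1,2):dx=+2,dy=+7->C; (1,3):dx=-5,dy=+4->D; (1,4):dx=-6,dy=-1->C; (1,5):dx=-3,dy=+3->D
  (2,3):dx=-7,dy=-3->C; (2,4):dx=-8,dy=-8->C; (2,5):dx=-5,dy=-4->C; (3,4):dx=-1,dy=-5->C
  (3,5):dx=+2,dy=-1->D; (4,5):dx=+3,dy=+4->C
Step 2: C = 7, D = 3, total pairs = 10.
Step 3: tau = (C - D)/(n(n-1)/2) = (7 - 3)/10 = 0.400000.
Step 4: Exact two-sided p-value (enumerate n! = 120 permutations of y under H0): p = 0.483333.
Step 5: alpha = 0.1. fail to reject H0.

tau_b = 0.4000 (C=7, D=3), p = 0.483333, fail to reject H0.


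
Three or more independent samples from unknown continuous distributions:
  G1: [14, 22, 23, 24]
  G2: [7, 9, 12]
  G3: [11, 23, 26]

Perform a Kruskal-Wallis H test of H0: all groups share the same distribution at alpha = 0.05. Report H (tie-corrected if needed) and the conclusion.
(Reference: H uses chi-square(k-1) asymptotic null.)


Step 1: Combine all N = 10 observations and assign midranks.
sorted (value, group, rank): (7,G2,1), (9,G2,2), (11,G3,3), (12,G2,4), (14,G1,5), (22,G1,6), (23,G1,7.5), (23,G3,7.5), (24,G1,9), (26,G3,10)
Step 2: Sum ranks within each group.
R_1 = 27.5 (n_1 = 4)
R_2 = 7 (n_2 = 3)
R_3 = 20.5 (n_3 = 3)
Step 3: H = 12/(N(N+1)) * sum(R_i^2/n_i) - 3(N+1)
     = 12/(10*11) * (27.5^2/4 + 7^2/3 + 20.5^2/3) - 3*11
     = 0.109091 * 345.479 - 33
     = 4.688636.
Step 4: Ties present; correction factor C = 1 - 6/(10^3 - 10) = 0.993939. Corrected H = 4.688636 / 0.993939 = 4.717226.
Step 5: Under H0, H ~ chi^2(2); p-value = 0.094551.
Step 6: alpha = 0.05. fail to reject H0.

H = 4.7172, df = 2, p = 0.094551, fail to reject H0.


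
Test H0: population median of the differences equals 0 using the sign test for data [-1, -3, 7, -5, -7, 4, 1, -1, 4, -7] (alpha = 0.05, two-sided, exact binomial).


Step 1: Discard zero differences. Original n = 10; n_eff = number of nonzero differences = 10.
Nonzero differences (with sign): -1, -3, +7, -5, -7, +4, +1, -1, +4, -7
Step 2: Count signs: positive = 4, negative = 6.
Step 3: Under H0: P(positive) = 0.5, so the number of positives S ~ Bin(10, 0.5).
Step 4: Two-sided exact p-value = sum of Bin(10,0.5) probabilities at or below the observed probability = 0.753906.
Step 5: alpha = 0.05. fail to reject H0.

n_eff = 10, pos = 4, neg = 6, p = 0.753906, fail to reject H0.


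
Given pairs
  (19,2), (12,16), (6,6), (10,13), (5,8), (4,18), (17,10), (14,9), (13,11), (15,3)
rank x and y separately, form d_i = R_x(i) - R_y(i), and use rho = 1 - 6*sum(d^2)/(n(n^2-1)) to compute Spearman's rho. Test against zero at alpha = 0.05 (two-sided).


Step 1: Rank x and y separately (midranks; no ties here).
rank(x): 19->10, 12->5, 6->3, 10->4, 5->2, 4->1, 17->9, 14->7, 13->6, 15->8
rank(y): 2->1, 16->9, 6->3, 13->8, 8->4, 18->10, 10->6, 9->5, 11->7, 3->2
Step 2: d_i = R_x(i) - R_y(i); compute d_i^2.
  (10-1)^2=81, (5-9)^2=16, (3-3)^2=0, (4-8)^2=16, (2-4)^2=4, (1-10)^2=81, (9-6)^2=9, (7-5)^2=4, (6-7)^2=1, (8-2)^2=36
sum(d^2) = 248.
Step 3: rho = 1 - 6*248 / (10*(10^2 - 1)) = 1 - 1488/990 = -0.503030.
Step 4: Under H0, t = rho * sqrt((n-2)/(1-rho^2)) = -1.6462 ~ t(8).
Step 5: Two-sided p-value from the t-distribution with 8 df = 0.138334.
Step 6: alpha = 0.05. fail to reject H0.

rho = -0.5030, p = 0.138334, fail to reject H0 at alpha = 0.05.


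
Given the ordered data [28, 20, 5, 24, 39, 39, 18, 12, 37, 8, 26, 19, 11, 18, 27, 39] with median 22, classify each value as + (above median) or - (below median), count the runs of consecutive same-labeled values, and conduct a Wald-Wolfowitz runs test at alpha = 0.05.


Step 1: Compute median = 22; label A = above, B = below.
Labels in order: ABBAAABBABABBBAA  (n_A = 8, n_B = 8)
Step 2: Count runs R = 9.
Step 3: Under H0 (random ordering), E[R] = 2*n_A*n_B/(n_A+n_B) + 1 = 2*8*8/16 + 1 = 9.0000.
        Var[R] = 2*n_A*n_B*(2*n_A*n_B - n_A - n_B) / ((n_A+n_B)^2 * (n_A+n_B-1)) = 14336/3840 = 3.7333.
        SD[R] = 1.9322.
Step 4: R = E[R], so z = 0 with no continuity correction.
Step 5: Two-sided p-value via normal approximation = 2*(1 - Phi(|z|)) = 1.000000.
Step 6: alpha = 0.05. fail to reject H0.

R = 9, z = 0.0000, p = 1.000000, fail to reject H0.


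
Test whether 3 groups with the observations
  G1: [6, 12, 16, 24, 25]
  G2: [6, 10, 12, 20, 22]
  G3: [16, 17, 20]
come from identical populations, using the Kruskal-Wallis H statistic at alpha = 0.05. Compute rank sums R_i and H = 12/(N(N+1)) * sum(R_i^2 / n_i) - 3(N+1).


Step 1: Combine all N = 13 observations and assign midranks.
sorted (value, group, rank): (6,G1,1.5), (6,G2,1.5), (10,G2,3), (12,G1,4.5), (12,G2,4.5), (16,G1,6.5), (16,G3,6.5), (17,G3,8), (20,G2,9.5), (20,G3,9.5), (22,G2,11), (24,G1,12), (25,G1,13)
Step 2: Sum ranks within each group.
R_1 = 37.5 (n_1 = 5)
R_2 = 29.5 (n_2 = 5)
R_3 = 24 (n_3 = 3)
Step 3: H = 12/(N(N+1)) * sum(R_i^2/n_i) - 3(N+1)
     = 12/(13*14) * (37.5^2/5 + 29.5^2/5 + 24^2/3) - 3*14
     = 0.065934 * 647.3 - 42
     = 0.679121.
Step 4: Ties present; correction factor C = 1 - 24/(13^3 - 13) = 0.989011. Corrected H = 0.679121 / 0.989011 = 0.686667.
Step 5: Under H0, H ~ chi^2(2); p-value = 0.709402.
Step 6: alpha = 0.05. fail to reject H0.

H = 0.6867, df = 2, p = 0.709402, fail to reject H0.


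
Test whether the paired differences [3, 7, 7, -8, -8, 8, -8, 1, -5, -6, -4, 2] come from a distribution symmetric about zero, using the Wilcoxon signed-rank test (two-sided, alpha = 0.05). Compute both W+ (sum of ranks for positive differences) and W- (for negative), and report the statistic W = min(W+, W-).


Step 1: Drop any zero differences (none here) and take |d_i|.
|d| = [3, 7, 7, 8, 8, 8, 8, 1, 5, 6, 4, 2]
Step 2: Midrank |d_i| (ties get averaged ranks).
ranks: |3|->3, |7|->7.5, |7|->7.5, |8|->10.5, |8|->10.5, |8|->10.5, |8|->10.5, |1|->1, |5|->5, |6|->6, |4|->4, |2|->2
Step 3: Attach original signs; sum ranks with positive sign and with negative sign.
W+ = 3 + 7.5 + 7.5 + 10.5 + 1 + 2 = 31.5
W- = 10.5 + 10.5 + 10.5 + 5 + 6 + 4 = 46.5
(Check: W+ + W- = 78 should equal n(n+1)/2 = 78.)
Step 4: Test statistic W = min(W+, W-) = 31.5.
Step 5: Ties in |d|, so use the tie-corrected normal approximation.
        E[W] = n(n+1)/4 = 12*13/4 = 39.
        Tie groups: |d|=7 (t=2), |d|=8 (t=4); sum(t^3 - t) = 66.
        Var[W] = n(n+1)(2n+1)/24 - sum(t^3-t)/48 = 3900/24 - 66/48 = 161.125.
        z = (W - E[W]) / sqrt(Var[W]) = (31.5 - 39) / 12.6935 = -0.5909.
        Two-sided p = 2*Phi(z) = 0.554619.
Step 6: alpha = 0.05. fail to reject H0.

W+ = 31.5, W- = 46.5, W = min = 31.5, p = 0.554619, fail to reject H0.


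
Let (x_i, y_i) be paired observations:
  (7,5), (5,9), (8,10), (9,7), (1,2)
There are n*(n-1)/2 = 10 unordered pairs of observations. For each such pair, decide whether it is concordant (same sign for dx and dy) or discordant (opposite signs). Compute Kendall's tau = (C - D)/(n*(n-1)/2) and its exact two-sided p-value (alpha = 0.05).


Step 1: Enumerate the 10 unordered pairs (i,j) with i<j and classify each by sign(x_j-x_i) * sign(y_j-y_i).
  (1,2):dx=-2,dy=+4->D; (1,3):dx=+1,dy=+5->C; (1,4):dx=+2,dy=+2->C; (1,5):dx=-6,dy=-3->C
  (2,3):dx=+3,dy=+1->C; (2,4):dx=+4,dy=-2->D; (2,5):dx=-4,dy=-7->C; (3,4):dx=+1,dy=-3->D
  (3,5):dx=-7,dy=-8->C; (4,5):dx=-8,dy=-5->C
Step 2: C = 7, D = 3, total pairs = 10.
Step 3: tau = (C - D)/(n(n-1)/2) = (7 - 3)/10 = 0.400000.
Step 4: Exact two-sided p-value (enumerate n! = 120 permutations of y under H0): p = 0.483333.
Step 5: alpha = 0.05. fail to reject H0.

tau_b = 0.4000 (C=7, D=3), p = 0.483333, fail to reject H0.


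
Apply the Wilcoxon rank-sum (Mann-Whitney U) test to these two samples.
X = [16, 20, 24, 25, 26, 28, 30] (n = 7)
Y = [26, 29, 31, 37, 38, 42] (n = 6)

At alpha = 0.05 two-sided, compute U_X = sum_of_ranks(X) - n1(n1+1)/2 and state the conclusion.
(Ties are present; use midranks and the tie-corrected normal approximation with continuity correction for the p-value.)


Step 1: Combine and sort all 13 observations; assign midranks.
sorted (value, group): (16,X), (20,X), (24,X), (25,X), (26,X), (26,Y), (28,X), (29,Y), (30,X), (31,Y), (37,Y), (38,Y), (42,Y)
ranks: 16->1, 20->2, 24->3, 25->4, 26->5.5, 26->5.5, 28->7, 29->8, 30->9, 31->10, 37->11, 38->12, 42->13
Step 2: Rank sum for X: R1 = 1 + 2 + 3 + 4 + 5.5 + 7 + 9 = 31.5.
Step 3: U_X = R1 - n1(n1+1)/2 = 31.5 - 7*8/2 = 31.5 - 28 = 3.5.
       U_Y = n1*n2 - U_X = 42 - 3.5 = 38.5.
Step 4: Ties are present, so use the tie-corrected normal approximation (with continuity correction) for the p-value.
Step 5: p-value = 0.015019; compare to alpha = 0.05. reject H0.

U_X = 3.5, p = 0.015019, reject H0 at alpha = 0.05.


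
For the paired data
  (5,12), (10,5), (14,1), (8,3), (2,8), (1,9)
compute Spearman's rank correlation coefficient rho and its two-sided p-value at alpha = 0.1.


Step 1: Rank x and y separately (midranks; no ties here).
rank(x): 5->3, 10->5, 14->6, 8->4, 2->2, 1->1
rank(y): 12->6, 5->3, 1->1, 3->2, 8->4, 9->5
Step 2: d_i = R_x(i) - R_y(i); compute d_i^2.
  (3-6)^2=9, (5-3)^2=4, (6-1)^2=25, (4-2)^2=4, (2-4)^2=4, (1-5)^2=16
sum(d^2) = 62.
Step 3: rho = 1 - 6*62 / (6*(6^2 - 1)) = 1 - 372/210 = -0.771429.
Step 4: Under H0, t = rho * sqrt((n-2)/(1-rho^2)) = -2.4247 ~ t(4).
Step 5: Two-sided p-value from the t-distribution with 4 df = 0.072397.
Step 6: alpha = 0.1. reject H0.

rho = -0.7714, p = 0.072397, reject H0 at alpha = 0.1.


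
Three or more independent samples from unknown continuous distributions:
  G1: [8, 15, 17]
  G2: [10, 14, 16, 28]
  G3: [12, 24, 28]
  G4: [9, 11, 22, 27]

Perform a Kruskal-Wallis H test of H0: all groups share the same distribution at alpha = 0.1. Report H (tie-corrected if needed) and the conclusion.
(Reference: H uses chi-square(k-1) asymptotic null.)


Step 1: Combine all N = 14 observations and assign midranks.
sorted (value, group, rank): (8,G1,1), (9,G4,2), (10,G2,3), (11,G4,4), (12,G3,5), (14,G2,6), (15,G1,7), (16,G2,8), (17,G1,9), (22,G4,10), (24,G3,11), (27,G4,12), (28,G2,13.5), (28,G3,13.5)
Step 2: Sum ranks within each group.
R_1 = 17 (n_1 = 3)
R_2 = 30.5 (n_2 = 4)
R_3 = 29.5 (n_3 = 3)
R_4 = 28 (n_4 = 4)
Step 3: H = 12/(N(N+1)) * sum(R_i^2/n_i) - 3(N+1)
     = 12/(14*15) * (17^2/3 + 30.5^2/4 + 29.5^2/3 + 28^2/4) - 3*15
     = 0.057143 * 814.979 - 45
     = 1.570238.
Step 4: Ties present; correction factor C = 1 - 6/(14^3 - 14) = 0.997802. Corrected H = 1.570238 / 0.997802 = 1.573697.
Step 5: Under H0, H ~ chi^2(3); p-value = 0.665368.
Step 6: alpha = 0.1. fail to reject H0.

H = 1.5737, df = 3, p = 0.665368, fail to reject H0.


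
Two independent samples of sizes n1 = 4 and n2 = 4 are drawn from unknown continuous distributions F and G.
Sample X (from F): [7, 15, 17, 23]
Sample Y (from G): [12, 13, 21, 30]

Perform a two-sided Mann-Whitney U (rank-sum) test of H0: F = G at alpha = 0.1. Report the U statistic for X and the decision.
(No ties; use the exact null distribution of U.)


Step 1: Combine and sort all 8 observations; assign midranks.
sorted (value, group): (7,X), (12,Y), (13,Y), (15,X), (17,X), (21,Y), (23,X), (30,Y)
ranks: 7->1, 12->2, 13->3, 15->4, 17->5, 21->6, 23->7, 30->8
Step 2: Rank sum for X: R1 = 1 + 4 + 5 + 7 = 17.
Step 3: U_X = R1 - n1(n1+1)/2 = 17 - 4*5/2 = 17 - 10 = 7.
       U_Y = n1*n2 - U_X = 16 - 7 = 9.
Step 4: No ties, so the exact null distribution of U (based on enumerating the C(8,4) = 70 equally likely rank assignments) gives the two-sided p-value.
Step 5: p-value = 0.885714; compare to alpha = 0.1. fail to reject H0.

U_X = 7, p = 0.885714, fail to reject H0 at alpha = 0.1.


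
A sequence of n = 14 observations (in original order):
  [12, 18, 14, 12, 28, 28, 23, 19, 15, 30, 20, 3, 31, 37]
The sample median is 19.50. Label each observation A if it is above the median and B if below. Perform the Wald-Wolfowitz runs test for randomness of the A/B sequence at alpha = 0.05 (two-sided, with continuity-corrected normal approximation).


Step 1: Compute median = 19.50; label A = above, B = below.
Labels in order: BBBBAAABBAABAA  (n_A = 7, n_B = 7)
Step 2: Count runs R = 6.
Step 3: Under H0 (random ordering), E[R] = 2*n_A*n_B/(n_A+n_B) + 1 = 2*7*7/14 + 1 = 8.0000.
        Var[R] = 2*n_A*n_B*(2*n_A*n_B - n_A - n_B) / ((n_A+n_B)^2 * (n_A+n_B-1)) = 8232/2548 = 3.2308.
        SD[R] = 1.7974.
Step 4: Continuity-corrected z = (R + 0.5 - E[R]) / SD[R] = (6 + 0.5 - 8.0000) / 1.7974 = -0.8345.
Step 5: Two-sided p-value via normal approximation = 2*(1 - Phi(|z|)) = 0.403986.
Step 6: alpha = 0.05. fail to reject H0.

R = 6, z = -0.8345, p = 0.403986, fail to reject H0.


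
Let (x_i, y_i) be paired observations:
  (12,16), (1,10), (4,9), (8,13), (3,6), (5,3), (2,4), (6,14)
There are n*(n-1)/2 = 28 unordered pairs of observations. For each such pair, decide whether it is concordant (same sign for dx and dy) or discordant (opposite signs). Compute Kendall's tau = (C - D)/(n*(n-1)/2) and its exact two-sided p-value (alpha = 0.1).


Step 1: Enumerate the 28 unordered pairs (i,j) with i<j and classify each by sign(x_j-x_i) * sign(y_j-y_i).
  (1,2):dx=-11,dy=-6->C; (1,3):dx=-8,dy=-7->C; (1,4):dx=-4,dy=-3->C; (1,5):dx=-9,dy=-10->C
  (1,6):dx=-7,dy=-13->C; (1,7):dx=-10,dy=-12->C; (1,8):dx=-6,dy=-2->C; (2,3):dx=+3,dy=-1->D
  (2,4):dx=+7,dy=+3->C; (2,5):dx=+2,dy=-4->D; (2,6):dx=+4,dy=-7->D; (2,7):dx=+1,dy=-6->D
  (2,8):dx=+5,dy=+4->C; (3,4):dx=+4,dy=+4->C; (3,5):dx=-1,dy=-3->C; (3,6):dx=+1,dy=-6->D
  (3,7):dx=-2,dy=-5->C; (3,8):dx=+2,dy=+5->C; (4,5):dx=-5,dy=-7->C; (4,6):dx=-3,dy=-10->C
  (4,7):dx=-6,dy=-9->C; (4,8):dx=-2,dy=+1->D; (5,6):dx=+2,dy=-3->D; (5,7):dx=-1,dy=-2->C
  (5,8):dx=+3,dy=+8->C; (6,7):dx=-3,dy=+1->D; (6,8):dx=+1,dy=+11->C; (7,8):dx=+4,dy=+10->C
Step 2: C = 20, D = 8, total pairs = 28.
Step 3: tau = (C - D)/(n(n-1)/2) = (20 - 8)/28 = 0.428571.
Step 4: Exact two-sided p-value (enumerate n! = 40320 permutations of y under H0): p = 0.178869.
Step 5: alpha = 0.1. fail to reject H0.

tau_b = 0.4286 (C=20, D=8), p = 0.178869, fail to reject H0.


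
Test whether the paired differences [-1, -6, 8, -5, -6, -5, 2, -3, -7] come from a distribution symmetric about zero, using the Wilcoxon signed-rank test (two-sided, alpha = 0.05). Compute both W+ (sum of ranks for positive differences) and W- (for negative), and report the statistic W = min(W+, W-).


Step 1: Drop any zero differences (none here) and take |d_i|.
|d| = [1, 6, 8, 5, 6, 5, 2, 3, 7]
Step 2: Midrank |d_i| (ties get averaged ranks).
ranks: |1|->1, |6|->6.5, |8|->9, |5|->4.5, |6|->6.5, |5|->4.5, |2|->2, |3|->3, |7|->8
Step 3: Attach original signs; sum ranks with positive sign and with negative sign.
W+ = 9 + 2 = 11
W- = 1 + 6.5 + 4.5 + 6.5 + 4.5 + 3 + 8 = 34
(Check: W+ + W- = 45 should equal n(n+1)/2 = 45.)
Step 4: Test statistic W = min(W+, W-) = 11.
Step 5: Ties in |d|, so use the tie-corrected normal approximation.
        E[W] = n(n+1)/4 = 9*10/4 = 22.5.
        Tie groups: |d|=5 (t=2), |d|=6 (t=2); sum(t^3 - t) = 12.
        Var[W] = n(n+1)(2n+1)/24 - sum(t^3-t)/48 = 1710/24 - 12/48 = 71.
        z = (W - E[W]) / sqrt(Var[W]) = (11 - 22.5) / 8.4261 = -1.3648.
        Two-sided p = 2*Phi(z) = 0.172316.
Step 6: alpha = 0.05. fail to reject H0.

W+ = 11, W- = 34, W = min = 11, p = 0.172316, fail to reject H0.


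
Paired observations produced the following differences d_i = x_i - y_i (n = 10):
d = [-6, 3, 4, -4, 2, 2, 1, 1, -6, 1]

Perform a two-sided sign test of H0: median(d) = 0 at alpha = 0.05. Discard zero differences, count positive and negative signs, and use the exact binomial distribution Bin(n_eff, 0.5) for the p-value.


Step 1: Discard zero differences. Original n = 10; n_eff = number of nonzero differences = 10.
Nonzero differences (with sign): -6, +3, +4, -4, +2, +2, +1, +1, -6, +1
Step 2: Count signs: positive = 7, negative = 3.
Step 3: Under H0: P(positive) = 0.5, so the number of positives S ~ Bin(10, 0.5).
Step 4: Two-sided exact p-value = sum of Bin(10,0.5) probabilities at or below the observed probability = 0.343750.
Step 5: alpha = 0.05. fail to reject H0.

n_eff = 10, pos = 7, neg = 3, p = 0.343750, fail to reject H0.


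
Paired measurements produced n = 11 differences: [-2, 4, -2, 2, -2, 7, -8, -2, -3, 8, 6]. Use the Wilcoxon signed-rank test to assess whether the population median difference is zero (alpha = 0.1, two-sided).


Step 1: Drop any zero differences (none here) and take |d_i|.
|d| = [2, 4, 2, 2, 2, 7, 8, 2, 3, 8, 6]
Step 2: Midrank |d_i| (ties get averaged ranks).
ranks: |2|->3, |4|->7, |2|->3, |2|->3, |2|->3, |7|->9, |8|->10.5, |2|->3, |3|->6, |8|->10.5, |6|->8
Step 3: Attach original signs; sum ranks with positive sign and with negative sign.
W+ = 7 + 3 + 9 + 10.5 + 8 = 37.5
W- = 3 + 3 + 3 + 10.5 + 3 + 6 = 28.5
(Check: W+ + W- = 66 should equal n(n+1)/2 = 66.)
Step 4: Test statistic W = min(W+, W-) = 28.5.
Step 5: Ties in |d|, so use the tie-corrected normal approximation.
        E[W] = n(n+1)/4 = 11*12/4 = 33.
        Tie groups: |d|=2 (t=5), |d|=8 (t=2); sum(t^3 - t) = 126.
        Var[W] = n(n+1)(2n+1)/24 - sum(t^3-t)/48 = 3036/24 - 126/48 = 123.875.
        z = (W - E[W]) / sqrt(Var[W]) = (28.5 - 33) / 11.1299 = -0.4043.
        Two-sided p = 2*Phi(z) = 0.685981.
Step 6: alpha = 0.1. fail to reject H0.

W+ = 37.5, W- = 28.5, W = min = 28.5, p = 0.685981, fail to reject H0.


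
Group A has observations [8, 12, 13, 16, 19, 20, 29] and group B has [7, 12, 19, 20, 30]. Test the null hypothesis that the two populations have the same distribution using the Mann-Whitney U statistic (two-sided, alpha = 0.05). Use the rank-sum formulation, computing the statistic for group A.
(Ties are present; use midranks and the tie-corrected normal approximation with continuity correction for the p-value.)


Step 1: Combine and sort all 12 observations; assign midranks.
sorted (value, group): (7,Y), (8,X), (12,X), (12,Y), (13,X), (16,X), (19,X), (19,Y), (20,X), (20,Y), (29,X), (30,Y)
ranks: 7->1, 8->2, 12->3.5, 12->3.5, 13->5, 16->6, 19->7.5, 19->7.5, 20->9.5, 20->9.5, 29->11, 30->12
Step 2: Rank sum for X: R1 = 2 + 3.5 + 5 + 6 + 7.5 + 9.5 + 11 = 44.5.
Step 3: U_X = R1 - n1(n1+1)/2 = 44.5 - 7*8/2 = 44.5 - 28 = 16.5.
       U_Y = n1*n2 - U_X = 35 - 16.5 = 18.5.
Step 4: Ties are present, so use the tie-corrected normal approximation (with continuity correction) for the p-value.
Step 5: p-value = 0.934942; compare to alpha = 0.05. fail to reject H0.

U_X = 16.5, p = 0.934942, fail to reject H0 at alpha = 0.05.


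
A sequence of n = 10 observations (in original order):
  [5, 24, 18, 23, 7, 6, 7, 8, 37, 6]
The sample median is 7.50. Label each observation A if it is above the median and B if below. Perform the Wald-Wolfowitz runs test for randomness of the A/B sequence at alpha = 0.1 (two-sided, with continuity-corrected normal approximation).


Step 1: Compute median = 7.50; label A = above, B = below.
Labels in order: BAAABBBAAB  (n_A = 5, n_B = 5)
Step 2: Count runs R = 5.
Step 3: Under H0 (random ordering), E[R] = 2*n_A*n_B/(n_A+n_B) + 1 = 2*5*5/10 + 1 = 6.0000.
        Var[R] = 2*n_A*n_B*(2*n_A*n_B - n_A - n_B) / ((n_A+n_B)^2 * (n_A+n_B-1)) = 2000/900 = 2.2222.
        SD[R] = 1.4907.
Step 4: Continuity-corrected z = (R + 0.5 - E[R]) / SD[R] = (5 + 0.5 - 6.0000) / 1.4907 = -0.3354.
Step 5: Two-sided p-value via normal approximation = 2*(1 - Phi(|z|)) = 0.737316.
Step 6: alpha = 0.1. fail to reject H0.

R = 5, z = -0.3354, p = 0.737316, fail to reject H0.


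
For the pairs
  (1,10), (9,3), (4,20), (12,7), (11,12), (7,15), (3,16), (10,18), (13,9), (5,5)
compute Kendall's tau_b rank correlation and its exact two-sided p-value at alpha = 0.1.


Step 1: Enumerate the 45 unordered pairs (i,j) with i<j and classify each by sign(x_j-x_i) * sign(y_j-y_i).
  (1,2):dx=+8,dy=-7->D; (1,3):dx=+3,dy=+10->C; (1,4):dx=+11,dy=-3->D; (1,5):dx=+10,dy=+2->C
  (1,6):dx=+6,dy=+5->C; (1,7):dx=+2,dy=+6->C; (1,8):dx=+9,dy=+8->C; (1,9):dx=+12,dy=-1->D
  (1,10):dx=+4,dy=-5->D; (2,3):dx=-5,dy=+17->D; (2,4):dx=+3,dy=+4->C; (2,5):dx=+2,dy=+9->C
  (2,6):dx=-2,dy=+12->D; (2,7):dx=-6,dy=+13->D; (2,8):dx=+1,dy=+15->C; (2,9):dx=+4,dy=+6->C
  (2,10):dx=-4,dy=+2->D; (3,4):dx=+8,dy=-13->D; (3,5):dx=+7,dy=-8->D; (3,6):dx=+3,dy=-5->D
  (3,7):dx=-1,dy=-4->C; (3,8):dx=+6,dy=-2->D; (3,9):dx=+9,dy=-11->D; (3,10):dx=+1,dy=-15->D
  (4,5):dx=-1,dy=+5->D; (4,6):dx=-5,dy=+8->D; (4,7):dx=-9,dy=+9->D; (4,8):dx=-2,dy=+11->D
  (4,9):dx=+1,dy=+2->C; (4,10):dx=-7,dy=-2->C; (5,6):dx=-4,dy=+3->D; (5,7):dx=-8,dy=+4->D
  (5,8):dx=-1,dy=+6->D; (5,9):dx=+2,dy=-3->D; (5,10):dx=-6,dy=-7->C; (6,7):dx=-4,dy=+1->D
  (6,8):dx=+3,dy=+3->C; (6,9):dx=+6,dy=-6->D; (6,10):dx=-2,dy=-10->C; (7,8):dx=+7,dy=+2->C
  (7,9):dx=+10,dy=-7->D; (7,10):dx=+2,dy=-11->D; (8,9):dx=+3,dy=-9->D; (8,10):dx=-5,dy=-13->C
  (9,10):dx=-8,dy=-4->C
Step 2: C = 18, D = 27, total pairs = 45.
Step 3: tau = (C - D)/(n(n-1)/2) = (18 - 27)/45 = -0.200000.
Step 4: Exact two-sided p-value (enumerate n! = 3628800 permutations of y under H0): p = 0.484313.
Step 5: alpha = 0.1. fail to reject H0.

tau_b = -0.2000 (C=18, D=27), p = 0.484313, fail to reject H0.


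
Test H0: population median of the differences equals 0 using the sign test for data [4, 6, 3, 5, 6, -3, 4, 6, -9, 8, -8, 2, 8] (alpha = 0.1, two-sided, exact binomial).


Step 1: Discard zero differences. Original n = 13; n_eff = number of nonzero differences = 13.
Nonzero differences (with sign): +4, +6, +3, +5, +6, -3, +4, +6, -9, +8, -8, +2, +8
Step 2: Count signs: positive = 10, negative = 3.
Step 3: Under H0: P(positive) = 0.5, so the number of positives S ~ Bin(13, 0.5).
Step 4: Two-sided exact p-value = sum of Bin(13,0.5) probabilities at or below the observed probability = 0.092285.
Step 5: alpha = 0.1. reject H0.

n_eff = 13, pos = 10, neg = 3, p = 0.092285, reject H0.
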